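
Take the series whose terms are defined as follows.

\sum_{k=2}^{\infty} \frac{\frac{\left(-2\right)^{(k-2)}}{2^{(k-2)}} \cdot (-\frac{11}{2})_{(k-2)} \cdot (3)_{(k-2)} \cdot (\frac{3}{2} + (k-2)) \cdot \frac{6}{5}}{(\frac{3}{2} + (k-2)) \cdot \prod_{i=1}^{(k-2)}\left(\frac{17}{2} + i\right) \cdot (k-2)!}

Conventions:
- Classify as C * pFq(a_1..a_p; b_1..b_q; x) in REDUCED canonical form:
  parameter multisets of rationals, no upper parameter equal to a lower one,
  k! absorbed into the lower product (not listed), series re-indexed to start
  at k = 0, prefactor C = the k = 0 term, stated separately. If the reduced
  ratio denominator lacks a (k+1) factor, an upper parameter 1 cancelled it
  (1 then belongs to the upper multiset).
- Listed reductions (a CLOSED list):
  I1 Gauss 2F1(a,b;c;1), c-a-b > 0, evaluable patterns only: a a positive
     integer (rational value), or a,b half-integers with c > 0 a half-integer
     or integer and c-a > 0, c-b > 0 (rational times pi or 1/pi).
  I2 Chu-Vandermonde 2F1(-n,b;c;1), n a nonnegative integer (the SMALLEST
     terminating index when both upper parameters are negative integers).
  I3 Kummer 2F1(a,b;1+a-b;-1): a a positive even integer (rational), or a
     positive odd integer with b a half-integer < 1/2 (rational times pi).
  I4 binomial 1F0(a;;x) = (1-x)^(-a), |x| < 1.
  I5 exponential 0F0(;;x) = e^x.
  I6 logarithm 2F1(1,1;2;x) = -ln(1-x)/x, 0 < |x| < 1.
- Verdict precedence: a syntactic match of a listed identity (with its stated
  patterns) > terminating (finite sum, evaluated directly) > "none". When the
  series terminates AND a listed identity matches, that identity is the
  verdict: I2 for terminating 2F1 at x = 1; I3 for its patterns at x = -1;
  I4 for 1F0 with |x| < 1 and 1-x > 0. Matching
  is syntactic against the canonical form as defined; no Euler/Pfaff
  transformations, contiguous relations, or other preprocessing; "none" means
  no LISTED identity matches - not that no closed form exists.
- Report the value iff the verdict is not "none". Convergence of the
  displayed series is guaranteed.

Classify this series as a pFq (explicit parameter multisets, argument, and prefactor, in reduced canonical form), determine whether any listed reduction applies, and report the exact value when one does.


At argument -1: a 2F1 with upper {-\frac{11}{2}, 3}, lower {\frac{19}{2}}, scaled by C = \frac{6}{5}. Verdict: Kummer (I3) fires (x = -1; c = \frac{19}{2} equals 1+a-b for upper {-\frac{11}{2}, 3}: listed pattern). Its exact value is \frac{65637}{32768} \cdot \pi.

First insight: with t_0 = \frac{6}{5}, the lower running product (C = 6/5, x = -1) is a rising factorial.
Term ratio: r(k) = -1 * (k-\frac{11}{2}) (k+3) / [(k+\frac{19}{2}) (k+1)] - poly over poly, x = -1 from leading terms; C = \frac{6}{5} at k = 0.


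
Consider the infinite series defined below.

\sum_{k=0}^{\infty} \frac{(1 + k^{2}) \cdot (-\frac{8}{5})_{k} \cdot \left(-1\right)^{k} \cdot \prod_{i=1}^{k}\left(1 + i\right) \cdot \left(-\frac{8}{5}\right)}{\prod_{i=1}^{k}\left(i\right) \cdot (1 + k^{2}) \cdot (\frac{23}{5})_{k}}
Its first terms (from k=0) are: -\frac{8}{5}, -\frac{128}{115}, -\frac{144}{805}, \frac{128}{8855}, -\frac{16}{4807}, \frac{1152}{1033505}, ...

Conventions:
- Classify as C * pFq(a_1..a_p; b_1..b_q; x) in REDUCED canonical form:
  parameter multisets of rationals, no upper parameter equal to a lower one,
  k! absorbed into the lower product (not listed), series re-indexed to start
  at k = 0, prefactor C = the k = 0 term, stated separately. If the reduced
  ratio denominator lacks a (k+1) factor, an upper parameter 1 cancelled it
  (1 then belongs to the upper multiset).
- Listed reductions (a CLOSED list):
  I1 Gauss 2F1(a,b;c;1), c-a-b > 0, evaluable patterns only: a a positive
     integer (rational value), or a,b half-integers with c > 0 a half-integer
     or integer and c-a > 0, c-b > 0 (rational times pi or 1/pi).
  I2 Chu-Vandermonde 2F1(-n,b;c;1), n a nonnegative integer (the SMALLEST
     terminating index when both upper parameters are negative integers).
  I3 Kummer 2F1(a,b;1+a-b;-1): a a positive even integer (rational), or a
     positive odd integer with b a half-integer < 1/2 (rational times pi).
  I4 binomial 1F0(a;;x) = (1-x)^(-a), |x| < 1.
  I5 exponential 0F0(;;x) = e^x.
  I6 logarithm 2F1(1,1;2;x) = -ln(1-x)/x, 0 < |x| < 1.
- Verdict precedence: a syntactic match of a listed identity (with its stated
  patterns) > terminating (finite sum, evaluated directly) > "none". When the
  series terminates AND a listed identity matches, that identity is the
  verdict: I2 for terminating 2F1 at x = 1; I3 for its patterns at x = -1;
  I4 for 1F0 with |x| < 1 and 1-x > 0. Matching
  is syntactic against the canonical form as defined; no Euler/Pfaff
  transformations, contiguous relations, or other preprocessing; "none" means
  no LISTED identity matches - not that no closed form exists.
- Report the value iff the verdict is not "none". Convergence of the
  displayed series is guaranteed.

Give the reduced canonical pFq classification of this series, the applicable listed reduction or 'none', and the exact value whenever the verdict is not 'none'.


Reduced: x = -1, 2F1, upper = {-\frac{8}{5}, 2}, lower = {\frac{23}{5}}, C = -\frac{8}{5}. Verdict: the Kummer evaluation I3 applies (x = -1; c = \frac{23}{5} equals 1+a-b for upper {-\frac{8}{5}, 2}: listed pattern). Sum: -\frac{72}{25}.

First insight: from the first term -\frac{8}{5}: the product of the first k integers (C = -8/5) is k!.
Term ratio: r(k) = -1 * (k-\frac{8}{5}) (k+2) / [(k+\frac{23}{5}) (k+1)] - rational in k. x = -1; t_0 = -\frac{8}{5}; negate the roots.


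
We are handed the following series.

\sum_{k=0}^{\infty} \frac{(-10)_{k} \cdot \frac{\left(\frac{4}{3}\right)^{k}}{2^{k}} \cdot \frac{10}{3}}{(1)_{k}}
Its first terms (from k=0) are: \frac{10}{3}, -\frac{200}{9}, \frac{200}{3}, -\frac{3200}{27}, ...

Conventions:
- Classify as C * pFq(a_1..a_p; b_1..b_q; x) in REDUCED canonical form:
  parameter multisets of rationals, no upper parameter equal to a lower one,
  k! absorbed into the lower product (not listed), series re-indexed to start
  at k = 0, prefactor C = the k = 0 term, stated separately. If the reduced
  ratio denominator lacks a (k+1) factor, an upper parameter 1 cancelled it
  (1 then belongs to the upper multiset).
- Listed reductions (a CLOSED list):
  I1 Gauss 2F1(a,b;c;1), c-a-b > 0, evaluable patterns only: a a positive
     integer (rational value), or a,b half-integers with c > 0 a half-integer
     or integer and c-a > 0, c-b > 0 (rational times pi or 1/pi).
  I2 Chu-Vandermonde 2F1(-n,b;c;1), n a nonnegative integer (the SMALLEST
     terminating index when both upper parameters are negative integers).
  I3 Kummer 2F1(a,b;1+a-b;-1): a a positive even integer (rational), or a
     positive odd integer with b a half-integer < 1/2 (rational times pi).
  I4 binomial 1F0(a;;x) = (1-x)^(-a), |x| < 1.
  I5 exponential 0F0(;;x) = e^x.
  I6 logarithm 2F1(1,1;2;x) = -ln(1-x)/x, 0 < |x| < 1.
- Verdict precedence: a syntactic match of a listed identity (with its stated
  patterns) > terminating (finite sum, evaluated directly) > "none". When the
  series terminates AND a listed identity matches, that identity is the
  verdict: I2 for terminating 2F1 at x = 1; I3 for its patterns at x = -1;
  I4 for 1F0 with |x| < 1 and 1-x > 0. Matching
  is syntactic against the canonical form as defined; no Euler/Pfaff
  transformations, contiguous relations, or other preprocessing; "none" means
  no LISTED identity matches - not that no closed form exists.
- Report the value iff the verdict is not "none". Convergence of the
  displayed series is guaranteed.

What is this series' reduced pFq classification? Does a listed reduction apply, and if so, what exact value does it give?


This is \frac{10}{3} * 1F0(-10; -; \frac{2}{3}) in reduced canonical form. Verdict: the binomial series (I4) fires (the 1F0 binomial series: exponent 10, x = \frac{2}{3}). Sum: \frac{10}{177147}.

First insight: t_0 being \frac{10}{3}, (1)_k (C = 10/3, x = 2/3) is k! itself.
Step ratio: r(k) = \frac{2}{3} * (k-10) / [(k+1)] - rational in k. x = \frac{2}{3}; t_0 = \frac{10}{3}; negate the roots.


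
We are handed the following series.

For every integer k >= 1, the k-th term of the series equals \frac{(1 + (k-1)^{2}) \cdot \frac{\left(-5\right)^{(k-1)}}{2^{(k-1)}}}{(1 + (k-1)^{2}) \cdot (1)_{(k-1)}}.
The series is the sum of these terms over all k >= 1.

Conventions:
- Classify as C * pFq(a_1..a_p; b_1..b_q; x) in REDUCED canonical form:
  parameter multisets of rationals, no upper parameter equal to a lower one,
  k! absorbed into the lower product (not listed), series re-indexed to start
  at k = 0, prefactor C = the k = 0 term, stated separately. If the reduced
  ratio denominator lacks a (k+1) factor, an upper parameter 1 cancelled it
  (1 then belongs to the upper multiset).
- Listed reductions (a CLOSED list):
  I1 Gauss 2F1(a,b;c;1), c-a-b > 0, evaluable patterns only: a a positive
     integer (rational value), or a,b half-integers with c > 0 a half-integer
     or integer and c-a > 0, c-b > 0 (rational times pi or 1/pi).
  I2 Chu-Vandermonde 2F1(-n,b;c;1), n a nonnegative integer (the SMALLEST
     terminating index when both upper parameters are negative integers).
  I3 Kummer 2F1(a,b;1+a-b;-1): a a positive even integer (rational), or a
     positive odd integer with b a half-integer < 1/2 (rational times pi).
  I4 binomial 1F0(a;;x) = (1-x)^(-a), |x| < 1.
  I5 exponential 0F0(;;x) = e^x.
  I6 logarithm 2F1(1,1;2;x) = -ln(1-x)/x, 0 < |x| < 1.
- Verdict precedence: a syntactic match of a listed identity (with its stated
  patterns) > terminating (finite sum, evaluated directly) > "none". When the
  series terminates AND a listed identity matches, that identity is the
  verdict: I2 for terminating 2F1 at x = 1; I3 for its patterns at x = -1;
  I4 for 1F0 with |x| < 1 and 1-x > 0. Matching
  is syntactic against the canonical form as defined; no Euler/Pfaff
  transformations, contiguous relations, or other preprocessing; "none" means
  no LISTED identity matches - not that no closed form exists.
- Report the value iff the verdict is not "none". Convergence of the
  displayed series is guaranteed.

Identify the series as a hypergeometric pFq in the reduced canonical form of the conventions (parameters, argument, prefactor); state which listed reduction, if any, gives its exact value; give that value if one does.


Prefactor 1, argument -\frac{5}{2}: 0F0 with upper {-} over lower {-}. Verdict: the exponential series (I5) fires (the 0F0 exponential series at x = -\frac{5}{2}). Sum: e^{-\frac{5}{2}}.

Key step: t_0 being 1, striking the common factor k^2 + 1 reduces the term (C = 1).
Consecutive-term ratio: r(k) = -\frac{5}{2} * 1 / [(k+1)] - poly over poly, x = -\frac{5}{2} from leading terms; C = 1 at k = 0.


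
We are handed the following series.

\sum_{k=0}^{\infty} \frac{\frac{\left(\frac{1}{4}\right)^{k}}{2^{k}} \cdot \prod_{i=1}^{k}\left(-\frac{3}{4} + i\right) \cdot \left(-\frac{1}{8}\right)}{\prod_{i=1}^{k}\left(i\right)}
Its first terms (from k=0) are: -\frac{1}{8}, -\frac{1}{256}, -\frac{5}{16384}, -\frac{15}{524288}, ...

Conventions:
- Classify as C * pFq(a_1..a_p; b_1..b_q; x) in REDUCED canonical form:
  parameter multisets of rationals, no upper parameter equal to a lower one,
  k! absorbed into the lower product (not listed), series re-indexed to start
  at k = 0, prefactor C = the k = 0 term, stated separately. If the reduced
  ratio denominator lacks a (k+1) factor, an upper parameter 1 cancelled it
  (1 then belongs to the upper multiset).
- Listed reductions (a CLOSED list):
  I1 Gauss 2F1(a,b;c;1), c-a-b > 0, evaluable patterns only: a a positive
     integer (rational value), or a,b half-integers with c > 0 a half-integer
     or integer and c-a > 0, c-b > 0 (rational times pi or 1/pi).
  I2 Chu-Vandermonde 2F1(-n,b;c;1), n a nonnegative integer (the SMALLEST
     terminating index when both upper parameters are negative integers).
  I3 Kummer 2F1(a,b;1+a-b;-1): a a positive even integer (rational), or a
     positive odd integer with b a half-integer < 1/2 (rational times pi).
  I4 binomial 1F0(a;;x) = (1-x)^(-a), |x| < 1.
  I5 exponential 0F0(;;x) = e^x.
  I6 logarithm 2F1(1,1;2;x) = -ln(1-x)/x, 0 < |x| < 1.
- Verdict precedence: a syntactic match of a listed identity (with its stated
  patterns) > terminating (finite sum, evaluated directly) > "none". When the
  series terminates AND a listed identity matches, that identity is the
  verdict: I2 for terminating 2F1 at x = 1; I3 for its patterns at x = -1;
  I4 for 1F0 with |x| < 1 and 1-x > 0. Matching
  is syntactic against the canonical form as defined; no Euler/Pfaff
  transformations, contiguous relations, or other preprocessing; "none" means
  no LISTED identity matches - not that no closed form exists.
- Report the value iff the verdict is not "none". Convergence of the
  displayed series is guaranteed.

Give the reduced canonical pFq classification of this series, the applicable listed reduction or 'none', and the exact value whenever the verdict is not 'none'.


Reduced: x = \frac{1}{8}, 1F0, upper = {\frac{1}{4}}, lower = {-}, C = -\frac{1}{8}. Verdict: the I4 binomial reduction applies (the 1F0 binomial series: exponent -1/4, x = \frac{1}{8}). Its exact value is \left(-\frac{1}{8}\right) \cdot \left(\frac{7}{8}\right)^{-\frac{1}{4}}.

Key observation: with t_0 = -\frac{1}{8}, the product of the first k integers (C = -1/8) is k!.
Consecutive-term ratio: r(k) = \frac{1}{8} * (k+\frac{1}{4}) / [(k+1)] - rational in k. x = \frac{1}{8}; t_0 = -\frac{1}{8}; negate the roots.


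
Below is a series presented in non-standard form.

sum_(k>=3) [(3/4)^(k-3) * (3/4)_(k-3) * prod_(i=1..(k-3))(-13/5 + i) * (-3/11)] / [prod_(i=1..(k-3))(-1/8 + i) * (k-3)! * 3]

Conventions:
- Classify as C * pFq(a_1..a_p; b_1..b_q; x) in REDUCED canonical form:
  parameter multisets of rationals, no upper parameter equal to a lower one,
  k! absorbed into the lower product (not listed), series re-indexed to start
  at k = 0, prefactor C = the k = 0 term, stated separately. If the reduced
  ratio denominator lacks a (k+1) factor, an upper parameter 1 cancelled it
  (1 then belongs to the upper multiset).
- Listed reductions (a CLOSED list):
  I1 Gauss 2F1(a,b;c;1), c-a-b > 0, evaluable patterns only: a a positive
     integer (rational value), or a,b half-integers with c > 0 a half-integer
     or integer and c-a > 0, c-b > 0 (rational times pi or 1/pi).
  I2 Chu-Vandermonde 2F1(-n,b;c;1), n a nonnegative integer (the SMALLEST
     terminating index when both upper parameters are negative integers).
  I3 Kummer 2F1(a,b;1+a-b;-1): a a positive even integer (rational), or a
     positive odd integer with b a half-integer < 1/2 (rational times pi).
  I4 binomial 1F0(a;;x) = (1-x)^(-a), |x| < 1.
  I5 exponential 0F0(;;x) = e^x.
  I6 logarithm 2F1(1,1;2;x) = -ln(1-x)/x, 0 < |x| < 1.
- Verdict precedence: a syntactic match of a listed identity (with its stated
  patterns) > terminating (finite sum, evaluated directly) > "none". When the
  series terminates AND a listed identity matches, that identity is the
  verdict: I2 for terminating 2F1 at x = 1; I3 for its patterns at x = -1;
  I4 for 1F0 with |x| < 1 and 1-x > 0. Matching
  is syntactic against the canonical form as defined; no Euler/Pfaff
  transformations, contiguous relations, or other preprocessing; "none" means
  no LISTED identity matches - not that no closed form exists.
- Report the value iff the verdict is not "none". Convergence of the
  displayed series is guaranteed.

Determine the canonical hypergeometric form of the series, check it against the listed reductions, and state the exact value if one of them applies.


This is -1/11 * 2F1(-8/5, 3/4; 7/8; 3/4) in reduced canonical form. Verdict: none - this 2F1 at x = 3/4 matches no listed pattern, and upper {-8/5, 3/4} holds no stopper.

Key observation: x = (3/4) and the running product (prefactor -1/11) telescopes to a rising factorial.
Step ratio: r(k) = (3/4) * (k-8/5) (k+3/4) / [(k+7/8) (k+1)] - rational; roots negated = parameters, x = (3/4), C = -1/11.


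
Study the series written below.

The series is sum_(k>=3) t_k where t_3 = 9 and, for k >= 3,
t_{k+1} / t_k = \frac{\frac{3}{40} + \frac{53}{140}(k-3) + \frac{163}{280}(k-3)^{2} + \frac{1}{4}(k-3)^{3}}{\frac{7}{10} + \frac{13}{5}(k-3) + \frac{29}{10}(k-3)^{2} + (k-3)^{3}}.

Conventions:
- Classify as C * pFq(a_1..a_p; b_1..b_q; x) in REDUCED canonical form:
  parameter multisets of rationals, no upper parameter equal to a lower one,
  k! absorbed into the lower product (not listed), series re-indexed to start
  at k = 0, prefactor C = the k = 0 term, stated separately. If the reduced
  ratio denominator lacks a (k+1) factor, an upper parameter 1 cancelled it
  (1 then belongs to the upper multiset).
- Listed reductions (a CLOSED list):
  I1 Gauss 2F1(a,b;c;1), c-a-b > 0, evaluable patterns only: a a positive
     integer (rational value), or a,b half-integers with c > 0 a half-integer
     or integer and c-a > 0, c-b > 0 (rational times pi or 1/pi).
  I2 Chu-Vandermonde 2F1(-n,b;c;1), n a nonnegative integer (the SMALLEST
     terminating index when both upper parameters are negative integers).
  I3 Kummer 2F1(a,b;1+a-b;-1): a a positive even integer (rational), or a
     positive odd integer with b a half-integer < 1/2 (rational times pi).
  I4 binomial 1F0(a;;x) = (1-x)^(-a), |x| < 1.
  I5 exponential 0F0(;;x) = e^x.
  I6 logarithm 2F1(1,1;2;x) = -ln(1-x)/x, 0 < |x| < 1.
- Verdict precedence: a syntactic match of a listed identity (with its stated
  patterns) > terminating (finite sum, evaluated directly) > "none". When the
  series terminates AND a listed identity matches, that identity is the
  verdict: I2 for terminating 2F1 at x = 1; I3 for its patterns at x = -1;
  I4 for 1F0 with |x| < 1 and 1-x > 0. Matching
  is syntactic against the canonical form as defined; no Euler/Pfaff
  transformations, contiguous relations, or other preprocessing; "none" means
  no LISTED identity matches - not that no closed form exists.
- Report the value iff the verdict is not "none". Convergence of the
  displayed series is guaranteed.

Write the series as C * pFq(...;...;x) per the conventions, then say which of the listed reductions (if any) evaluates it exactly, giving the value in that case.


At argument \frac{1}{4}: a 1F0 with upper {\frac{3}{7}}, lower {-}, scaled by C = 9. Verdict: this is the I4 binomial reduction (the 1F0 binomial series: exponent -3/7, x = \frac{1}{4}). Hence: 9 \cdot \left(\frac{3}{4}\right)^{-\frac{3}{7}}.

Key observation: x = \frac{1}{4} and cancel k + 1/2 from the displayed ratio first; then C = 9.
Term ratio: r(k) = \frac{1}{4} * (k+\frac{3}{7}) / [(k+1)] - rational; roots negated = parameters, x = \frac{1}{4}, C = 9.


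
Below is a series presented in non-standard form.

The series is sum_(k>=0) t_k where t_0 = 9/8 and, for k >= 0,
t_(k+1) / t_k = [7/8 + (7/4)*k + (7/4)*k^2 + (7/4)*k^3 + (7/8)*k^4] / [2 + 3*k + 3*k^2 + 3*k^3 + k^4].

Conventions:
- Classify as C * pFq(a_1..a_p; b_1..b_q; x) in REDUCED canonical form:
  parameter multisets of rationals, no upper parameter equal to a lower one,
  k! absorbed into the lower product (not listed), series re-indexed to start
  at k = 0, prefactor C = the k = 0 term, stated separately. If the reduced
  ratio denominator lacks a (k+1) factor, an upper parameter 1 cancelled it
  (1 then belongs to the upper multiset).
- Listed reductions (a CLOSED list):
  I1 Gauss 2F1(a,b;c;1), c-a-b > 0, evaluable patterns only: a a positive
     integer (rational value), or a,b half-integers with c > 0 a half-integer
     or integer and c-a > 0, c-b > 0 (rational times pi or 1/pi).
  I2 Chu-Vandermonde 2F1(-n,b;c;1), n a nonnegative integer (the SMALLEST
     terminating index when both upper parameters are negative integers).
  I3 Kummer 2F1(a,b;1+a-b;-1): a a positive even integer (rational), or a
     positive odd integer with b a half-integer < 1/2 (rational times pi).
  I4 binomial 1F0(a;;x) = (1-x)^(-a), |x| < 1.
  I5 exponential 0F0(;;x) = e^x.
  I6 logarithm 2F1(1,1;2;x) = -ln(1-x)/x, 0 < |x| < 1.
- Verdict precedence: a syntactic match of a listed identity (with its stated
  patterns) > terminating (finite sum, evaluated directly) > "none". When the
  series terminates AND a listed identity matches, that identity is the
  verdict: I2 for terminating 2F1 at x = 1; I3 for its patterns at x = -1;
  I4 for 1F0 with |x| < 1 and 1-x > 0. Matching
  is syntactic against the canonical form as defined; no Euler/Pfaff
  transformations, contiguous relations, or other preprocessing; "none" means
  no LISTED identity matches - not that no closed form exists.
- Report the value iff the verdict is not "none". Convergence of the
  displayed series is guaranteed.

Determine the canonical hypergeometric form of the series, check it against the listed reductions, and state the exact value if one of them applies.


Structural cue: t_0 being 9/8, the expanded ratio factors over Q; C = 9/8, x = 7/8, roots give parameters.
Consecutive-term ratio: r(k) = (7/8) * (k+1) (k+1) / [(k+2) (k+1)] ; factor over Q: parameters, x = (7/8), and C = 9/8.

Prefactor 9/8, argument 7/8: 2F1 with upper {1, 1} over lower {2}. Verdict (x = 7/8): the logarithmic series (I6) applies (the logarithm: parameters (1,1;2), x = 7/8). Its exact value is (-9/7) * ln(1/8).


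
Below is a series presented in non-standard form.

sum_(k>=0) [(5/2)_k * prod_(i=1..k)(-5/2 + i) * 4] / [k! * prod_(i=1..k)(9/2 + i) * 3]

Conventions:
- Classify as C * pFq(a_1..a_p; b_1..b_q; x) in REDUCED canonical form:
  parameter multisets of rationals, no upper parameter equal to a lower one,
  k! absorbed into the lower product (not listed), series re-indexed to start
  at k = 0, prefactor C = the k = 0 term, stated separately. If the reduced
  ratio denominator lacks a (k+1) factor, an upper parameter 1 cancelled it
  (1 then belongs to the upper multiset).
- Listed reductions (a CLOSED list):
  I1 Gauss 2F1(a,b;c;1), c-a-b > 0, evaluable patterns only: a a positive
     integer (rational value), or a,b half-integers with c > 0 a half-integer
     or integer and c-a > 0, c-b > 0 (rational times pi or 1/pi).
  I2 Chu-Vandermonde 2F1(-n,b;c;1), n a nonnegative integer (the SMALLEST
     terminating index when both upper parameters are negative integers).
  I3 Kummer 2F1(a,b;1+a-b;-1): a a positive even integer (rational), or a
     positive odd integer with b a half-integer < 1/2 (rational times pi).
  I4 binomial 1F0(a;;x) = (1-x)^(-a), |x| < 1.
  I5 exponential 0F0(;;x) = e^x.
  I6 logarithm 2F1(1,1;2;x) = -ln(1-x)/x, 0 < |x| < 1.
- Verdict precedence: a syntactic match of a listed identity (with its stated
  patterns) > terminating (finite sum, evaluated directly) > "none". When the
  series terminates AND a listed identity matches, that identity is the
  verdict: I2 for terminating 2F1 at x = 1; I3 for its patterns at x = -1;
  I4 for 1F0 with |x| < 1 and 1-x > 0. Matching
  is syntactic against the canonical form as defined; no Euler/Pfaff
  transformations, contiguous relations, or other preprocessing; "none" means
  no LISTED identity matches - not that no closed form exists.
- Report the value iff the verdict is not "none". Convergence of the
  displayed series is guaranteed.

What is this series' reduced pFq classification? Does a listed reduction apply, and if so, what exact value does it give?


Reduced: x = 1, 2F1, upper = {-3/2, 5/2}, lower = {11/2}, C = 4/3. Verdict: Gauss (I1, half-integer pattern) matches (x = 1; upper {-3/2, 5/2} half-integers, c = 11/2 in the evaluable pattern). Its exact value is (735/4096) * pi.

First insight: t_0 = 4/3 here, and the lower running product (C = 4/3, x = 1) is a rising factorial.
Step ratio: r(k) = 1 * (k-3/2) (k+5/2) / [(k+11/2) (k+1)] - poly over poly, x = 1 from leading terms; C = 4/3 at k = 0.


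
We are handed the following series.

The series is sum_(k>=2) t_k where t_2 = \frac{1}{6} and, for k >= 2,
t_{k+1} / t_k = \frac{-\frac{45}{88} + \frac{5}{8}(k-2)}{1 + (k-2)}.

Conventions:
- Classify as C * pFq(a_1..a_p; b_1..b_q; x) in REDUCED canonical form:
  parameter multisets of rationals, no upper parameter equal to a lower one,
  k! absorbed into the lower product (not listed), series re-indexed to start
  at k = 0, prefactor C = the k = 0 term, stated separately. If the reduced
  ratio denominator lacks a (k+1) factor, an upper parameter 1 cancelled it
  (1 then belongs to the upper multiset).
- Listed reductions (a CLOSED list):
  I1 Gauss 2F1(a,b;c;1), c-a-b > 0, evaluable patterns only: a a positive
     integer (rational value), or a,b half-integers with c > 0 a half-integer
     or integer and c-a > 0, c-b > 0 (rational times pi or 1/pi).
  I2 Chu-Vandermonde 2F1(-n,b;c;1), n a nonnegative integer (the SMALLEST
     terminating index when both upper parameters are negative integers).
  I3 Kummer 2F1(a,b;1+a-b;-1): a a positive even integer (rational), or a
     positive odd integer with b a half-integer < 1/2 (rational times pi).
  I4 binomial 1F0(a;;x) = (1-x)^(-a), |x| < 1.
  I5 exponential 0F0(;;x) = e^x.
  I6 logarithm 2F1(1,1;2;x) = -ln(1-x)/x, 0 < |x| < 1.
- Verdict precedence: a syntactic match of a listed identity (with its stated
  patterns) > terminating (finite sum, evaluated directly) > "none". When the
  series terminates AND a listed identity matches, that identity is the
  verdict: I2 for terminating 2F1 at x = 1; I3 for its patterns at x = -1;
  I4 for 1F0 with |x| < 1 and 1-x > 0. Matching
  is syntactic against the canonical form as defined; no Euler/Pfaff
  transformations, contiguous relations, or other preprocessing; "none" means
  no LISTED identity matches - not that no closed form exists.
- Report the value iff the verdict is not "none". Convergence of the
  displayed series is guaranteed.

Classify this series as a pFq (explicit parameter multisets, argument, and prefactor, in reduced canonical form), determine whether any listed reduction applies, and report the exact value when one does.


At argument \frac{5}{8}: a 1F0 with upper {-\frac{9}{11}}, lower {-}, scaled by C = \frac{1}{6}. Verdict: the I4 binomial reduction fires (the 1F0 binomial series: exponent 9/11, x = \frac{5}{8}). Value: \frac{1}{6} \cdot \left(\frac{3}{8}\right)^{\frac{9}{11}}.

First insight: t_0 = \frac{1}{6} here, and the expanded ratio factors over Q; C = 1/6, roots give parameters.
Consecutive-term ratio: r(k) = \frac{5}{8} * (k-\frac{9}{11}) / [(k+1)] ; factor over Q: parameters, x = \frac{5}{8}, and C = \frac{1}{6}.


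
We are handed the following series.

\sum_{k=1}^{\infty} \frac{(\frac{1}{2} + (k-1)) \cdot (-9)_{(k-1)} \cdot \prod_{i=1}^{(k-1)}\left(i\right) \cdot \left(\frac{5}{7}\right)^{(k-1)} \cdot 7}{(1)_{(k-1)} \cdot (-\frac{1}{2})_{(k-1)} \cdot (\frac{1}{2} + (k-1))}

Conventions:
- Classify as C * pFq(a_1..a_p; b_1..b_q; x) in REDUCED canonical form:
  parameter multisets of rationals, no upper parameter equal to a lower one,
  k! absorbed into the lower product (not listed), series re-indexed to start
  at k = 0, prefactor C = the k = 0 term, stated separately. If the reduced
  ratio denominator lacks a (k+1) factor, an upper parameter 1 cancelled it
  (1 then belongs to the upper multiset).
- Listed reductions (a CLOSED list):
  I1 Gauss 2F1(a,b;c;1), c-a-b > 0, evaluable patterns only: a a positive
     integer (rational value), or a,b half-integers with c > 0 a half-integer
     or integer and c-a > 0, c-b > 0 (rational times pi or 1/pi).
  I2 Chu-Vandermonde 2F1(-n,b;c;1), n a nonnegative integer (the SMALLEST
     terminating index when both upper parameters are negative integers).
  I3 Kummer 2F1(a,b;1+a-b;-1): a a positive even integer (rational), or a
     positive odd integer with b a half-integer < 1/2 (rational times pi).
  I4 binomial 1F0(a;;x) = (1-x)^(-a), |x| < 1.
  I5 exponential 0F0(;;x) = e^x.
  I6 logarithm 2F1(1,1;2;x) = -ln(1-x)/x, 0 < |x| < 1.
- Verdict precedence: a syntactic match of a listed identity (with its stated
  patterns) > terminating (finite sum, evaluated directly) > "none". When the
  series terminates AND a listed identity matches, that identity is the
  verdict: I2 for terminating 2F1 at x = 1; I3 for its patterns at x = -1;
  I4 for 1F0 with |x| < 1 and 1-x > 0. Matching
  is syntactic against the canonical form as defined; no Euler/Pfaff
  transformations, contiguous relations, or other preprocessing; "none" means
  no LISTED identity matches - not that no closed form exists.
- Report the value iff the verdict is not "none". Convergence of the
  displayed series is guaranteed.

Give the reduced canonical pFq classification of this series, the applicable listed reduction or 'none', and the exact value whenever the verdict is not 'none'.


This is 7 * 2F1(-9, 1; -\frac{1}{2}; \frac{5}{7}) in reduced canonical form. Verdict: terminating (-9 upstairs). 10 nonzero terms in all; added directly. Hence: -\frac{1969958129}{824366543}.

Key step: from the first term 7: the running product (prefactor 7) telescopes to a rising factorial.
Ratio: r(k) = \frac{5}{7} * (k-9) (k+1) / [(k-\frac{1}{2}) (k+1)] - rational in k, leading ratio \frac{5}{7}; with t_0 = 7, classification follows.


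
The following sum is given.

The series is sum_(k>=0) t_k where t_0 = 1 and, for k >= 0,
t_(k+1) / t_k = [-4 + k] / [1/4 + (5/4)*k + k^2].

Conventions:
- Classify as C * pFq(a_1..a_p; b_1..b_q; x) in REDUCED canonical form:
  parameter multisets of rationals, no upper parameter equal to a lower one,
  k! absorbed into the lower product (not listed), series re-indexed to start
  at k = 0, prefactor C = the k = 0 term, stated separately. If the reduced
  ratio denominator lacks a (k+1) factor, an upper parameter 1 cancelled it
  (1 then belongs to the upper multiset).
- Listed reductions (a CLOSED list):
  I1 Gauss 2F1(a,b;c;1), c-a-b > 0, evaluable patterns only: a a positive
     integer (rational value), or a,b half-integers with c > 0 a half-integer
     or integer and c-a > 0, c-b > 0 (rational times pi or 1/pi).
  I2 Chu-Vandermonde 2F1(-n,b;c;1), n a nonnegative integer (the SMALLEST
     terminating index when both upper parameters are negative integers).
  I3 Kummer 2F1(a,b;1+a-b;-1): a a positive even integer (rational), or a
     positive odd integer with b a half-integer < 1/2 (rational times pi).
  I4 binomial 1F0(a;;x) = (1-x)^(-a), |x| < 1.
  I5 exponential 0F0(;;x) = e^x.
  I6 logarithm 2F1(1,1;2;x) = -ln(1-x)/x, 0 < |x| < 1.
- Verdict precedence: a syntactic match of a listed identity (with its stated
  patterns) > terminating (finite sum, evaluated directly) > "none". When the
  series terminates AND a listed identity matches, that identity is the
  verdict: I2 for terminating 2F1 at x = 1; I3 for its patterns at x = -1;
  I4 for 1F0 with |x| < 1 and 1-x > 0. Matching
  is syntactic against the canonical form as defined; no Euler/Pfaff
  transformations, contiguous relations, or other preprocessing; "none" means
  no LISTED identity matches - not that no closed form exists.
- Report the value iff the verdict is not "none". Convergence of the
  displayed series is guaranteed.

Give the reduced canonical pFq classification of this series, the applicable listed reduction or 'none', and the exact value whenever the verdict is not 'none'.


Key step: t_0 being 1, factor the ratio over Q (C = 1): negated roots = parameters.
Term ratio: r(k) = 1 * (k-4) / [(k+1/4) (k+1)] ; factor over Q: parameters, x = 1, and C = 1.

Prefactor 1, argument 1: 1F1 with upper {-4} over lower {1/4}. Verdict: terminating - no listed pattern fits, but -4 in the upper list cuts the series at k = 4; direct evaluation. Exact value: -41/39.


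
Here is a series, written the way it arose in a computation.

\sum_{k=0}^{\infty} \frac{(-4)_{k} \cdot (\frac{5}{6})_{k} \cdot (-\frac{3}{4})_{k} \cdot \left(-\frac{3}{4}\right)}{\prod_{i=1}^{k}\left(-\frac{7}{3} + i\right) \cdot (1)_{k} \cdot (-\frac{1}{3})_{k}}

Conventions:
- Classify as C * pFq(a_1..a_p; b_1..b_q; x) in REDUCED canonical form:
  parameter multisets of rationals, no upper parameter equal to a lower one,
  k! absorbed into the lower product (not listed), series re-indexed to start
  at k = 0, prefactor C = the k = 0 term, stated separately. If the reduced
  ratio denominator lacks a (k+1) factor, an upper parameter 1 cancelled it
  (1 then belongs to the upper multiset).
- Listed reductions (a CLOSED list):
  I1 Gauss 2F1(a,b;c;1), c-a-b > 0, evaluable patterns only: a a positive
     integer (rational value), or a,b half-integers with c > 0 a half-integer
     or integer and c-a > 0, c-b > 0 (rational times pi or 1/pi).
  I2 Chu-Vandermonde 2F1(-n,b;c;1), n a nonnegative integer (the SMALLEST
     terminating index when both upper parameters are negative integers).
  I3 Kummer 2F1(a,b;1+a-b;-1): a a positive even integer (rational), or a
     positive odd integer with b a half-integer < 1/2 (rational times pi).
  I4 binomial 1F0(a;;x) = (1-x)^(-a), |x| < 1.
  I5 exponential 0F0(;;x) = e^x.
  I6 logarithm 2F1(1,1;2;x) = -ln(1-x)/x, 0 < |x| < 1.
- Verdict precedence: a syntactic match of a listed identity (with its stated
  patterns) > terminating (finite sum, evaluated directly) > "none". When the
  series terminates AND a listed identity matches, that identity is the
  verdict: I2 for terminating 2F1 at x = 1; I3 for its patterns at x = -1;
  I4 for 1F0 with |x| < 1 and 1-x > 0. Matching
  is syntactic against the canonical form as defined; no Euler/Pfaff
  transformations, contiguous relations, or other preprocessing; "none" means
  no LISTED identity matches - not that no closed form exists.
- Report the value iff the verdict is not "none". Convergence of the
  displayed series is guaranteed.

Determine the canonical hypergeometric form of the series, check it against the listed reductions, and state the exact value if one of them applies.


This is -\frac{3}{4} * 3F2(-4, -\frac{3}{4}, \frac{5}{6}; -\frac{4}{3}, -\frac{1}{3}; 1) in reduced canonical form. Verdict: terminating - no listed pattern fits, but -4 in the upper list cuts the series at k = 4; direct evaluation. Exact value: -\frac{7846125}{2097152}.

The tell: t_0 being -\frac{3}{4}, (1)_k (C = -3/4) is k! itself.
Term ratio: r(k) = 1 * (k-4) (k-\frac{3}{4}) (k+\frac{5}{6}) / [(k-\frac{4}{3}) (k-\frac{1}{3}) (k+1)] - rational in k, leading ratio 1; with t_0 = -\frac{3}{4}, classification follows.


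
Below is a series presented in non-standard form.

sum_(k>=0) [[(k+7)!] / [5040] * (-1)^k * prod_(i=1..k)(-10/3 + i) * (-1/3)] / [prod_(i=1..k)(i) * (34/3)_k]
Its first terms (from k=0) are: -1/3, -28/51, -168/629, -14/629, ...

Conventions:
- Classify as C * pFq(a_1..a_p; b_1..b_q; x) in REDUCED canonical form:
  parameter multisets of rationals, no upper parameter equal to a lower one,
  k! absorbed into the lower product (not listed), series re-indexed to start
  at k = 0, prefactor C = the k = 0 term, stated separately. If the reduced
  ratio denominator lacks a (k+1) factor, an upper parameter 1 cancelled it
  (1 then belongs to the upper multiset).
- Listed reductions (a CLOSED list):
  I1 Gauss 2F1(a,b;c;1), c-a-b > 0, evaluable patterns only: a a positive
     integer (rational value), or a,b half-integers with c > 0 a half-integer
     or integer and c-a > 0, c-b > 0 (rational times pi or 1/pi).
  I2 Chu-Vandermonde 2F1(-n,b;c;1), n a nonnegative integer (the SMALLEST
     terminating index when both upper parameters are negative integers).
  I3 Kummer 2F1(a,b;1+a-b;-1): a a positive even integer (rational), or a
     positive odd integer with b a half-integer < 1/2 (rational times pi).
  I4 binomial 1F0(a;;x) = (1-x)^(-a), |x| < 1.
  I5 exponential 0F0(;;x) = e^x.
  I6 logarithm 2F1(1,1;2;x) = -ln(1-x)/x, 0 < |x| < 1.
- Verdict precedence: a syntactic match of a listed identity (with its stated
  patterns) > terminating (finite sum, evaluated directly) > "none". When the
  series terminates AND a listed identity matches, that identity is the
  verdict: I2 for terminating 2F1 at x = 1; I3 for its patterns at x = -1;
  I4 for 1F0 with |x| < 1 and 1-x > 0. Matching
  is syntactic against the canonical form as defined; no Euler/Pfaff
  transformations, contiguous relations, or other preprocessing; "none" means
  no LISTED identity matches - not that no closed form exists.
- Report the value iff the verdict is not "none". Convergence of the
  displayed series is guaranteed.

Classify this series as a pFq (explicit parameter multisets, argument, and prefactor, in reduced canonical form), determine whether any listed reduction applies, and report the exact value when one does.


Classification (C = -1/3): 2F1 with upper {-7/3, 8}, lower {34/3}, argument x = -1. Verdict: Kummer (I3) fires (x = -1; c = 34/3 equals 1+a-b for upper {-7/3, 8}: listed pattern). Hence: -1705/1458.

Key step: t_0 being -1/3, the product of the first k integers (prefactor -1/3) is k!.
Adjacent-term ratio: r(k) = (-1) * (k-7/3) (k+8) / [(k+34/3) (k+1)] - poly over poly, x = (-1) from leading terms; C = -1/3 at k = 0.


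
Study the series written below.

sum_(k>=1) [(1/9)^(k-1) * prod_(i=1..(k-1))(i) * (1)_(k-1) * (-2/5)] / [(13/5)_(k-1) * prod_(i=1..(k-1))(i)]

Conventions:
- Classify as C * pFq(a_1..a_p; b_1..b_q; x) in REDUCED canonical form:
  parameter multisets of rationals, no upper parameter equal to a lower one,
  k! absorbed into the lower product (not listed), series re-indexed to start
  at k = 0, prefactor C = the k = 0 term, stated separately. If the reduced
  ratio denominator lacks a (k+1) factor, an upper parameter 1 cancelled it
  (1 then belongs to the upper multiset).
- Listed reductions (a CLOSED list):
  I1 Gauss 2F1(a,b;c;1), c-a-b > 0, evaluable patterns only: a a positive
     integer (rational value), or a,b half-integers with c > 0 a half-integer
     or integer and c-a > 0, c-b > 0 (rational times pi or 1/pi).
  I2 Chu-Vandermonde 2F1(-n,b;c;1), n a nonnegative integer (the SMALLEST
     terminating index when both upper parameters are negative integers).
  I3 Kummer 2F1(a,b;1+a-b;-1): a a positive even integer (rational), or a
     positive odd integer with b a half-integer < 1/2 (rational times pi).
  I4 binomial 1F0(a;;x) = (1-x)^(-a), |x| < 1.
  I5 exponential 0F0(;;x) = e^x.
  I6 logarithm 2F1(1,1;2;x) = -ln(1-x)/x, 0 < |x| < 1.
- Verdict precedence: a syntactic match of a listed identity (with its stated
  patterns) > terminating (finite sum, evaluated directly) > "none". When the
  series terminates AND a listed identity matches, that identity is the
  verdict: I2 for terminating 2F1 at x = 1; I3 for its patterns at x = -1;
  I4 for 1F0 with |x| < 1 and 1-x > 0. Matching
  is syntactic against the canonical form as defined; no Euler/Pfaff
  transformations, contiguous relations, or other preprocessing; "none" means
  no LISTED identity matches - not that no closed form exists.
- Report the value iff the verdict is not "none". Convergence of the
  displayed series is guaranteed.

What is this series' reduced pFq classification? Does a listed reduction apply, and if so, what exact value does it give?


First insight: t_0 = -2/5 here, and the running product (prefactor -2/5) telescopes to a rising factorial.
Adjacent-term ratio: r(k) = (1/9) * (k+1) (k+1) / [(k+13/5) (k+1)] ; factor over Q: parameters, x = (1/9), and C = -2/5.

x = 1/9 here; the reduced form reads 2F1, upper {1, 1}, lower {13/5}, C = -2/5. Verdict: none here - no I1-I6 shape fits x = 1/9 with lower {13/5}.


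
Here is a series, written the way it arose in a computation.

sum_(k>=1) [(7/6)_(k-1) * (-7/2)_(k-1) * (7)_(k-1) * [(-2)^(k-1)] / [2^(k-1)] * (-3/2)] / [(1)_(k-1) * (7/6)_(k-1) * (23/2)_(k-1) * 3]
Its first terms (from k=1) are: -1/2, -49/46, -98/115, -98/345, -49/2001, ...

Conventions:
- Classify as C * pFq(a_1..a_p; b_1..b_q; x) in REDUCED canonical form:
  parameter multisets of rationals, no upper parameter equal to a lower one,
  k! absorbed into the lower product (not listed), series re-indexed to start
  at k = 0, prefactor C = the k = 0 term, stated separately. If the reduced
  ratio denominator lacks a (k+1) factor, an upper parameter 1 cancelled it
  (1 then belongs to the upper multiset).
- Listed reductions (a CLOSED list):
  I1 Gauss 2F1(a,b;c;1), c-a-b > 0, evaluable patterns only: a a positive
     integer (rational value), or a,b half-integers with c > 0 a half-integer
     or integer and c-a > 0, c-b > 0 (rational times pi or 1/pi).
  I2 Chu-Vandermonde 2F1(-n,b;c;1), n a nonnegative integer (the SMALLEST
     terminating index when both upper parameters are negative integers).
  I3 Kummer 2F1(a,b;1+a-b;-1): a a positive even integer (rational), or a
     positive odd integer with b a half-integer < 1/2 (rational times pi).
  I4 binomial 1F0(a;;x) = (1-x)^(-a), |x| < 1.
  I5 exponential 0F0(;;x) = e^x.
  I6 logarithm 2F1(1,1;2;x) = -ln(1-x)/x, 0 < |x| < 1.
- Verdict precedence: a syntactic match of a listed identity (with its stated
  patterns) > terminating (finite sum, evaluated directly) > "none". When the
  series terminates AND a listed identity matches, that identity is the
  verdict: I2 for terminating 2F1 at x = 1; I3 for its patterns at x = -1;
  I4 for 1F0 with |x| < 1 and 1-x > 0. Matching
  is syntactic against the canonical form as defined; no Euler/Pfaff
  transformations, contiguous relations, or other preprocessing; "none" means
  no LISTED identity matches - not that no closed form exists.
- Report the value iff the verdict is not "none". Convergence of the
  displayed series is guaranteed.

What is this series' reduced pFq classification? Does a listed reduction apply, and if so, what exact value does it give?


Prefactor -1/2, argument -1: 2F1 with upper {-7/2, 7} over lower {23/2}. Verdict: the Kummer evaluation I3 matches (x = -1; c = 23/2 equals 1+a-b for upper {-7/2, 7}: listed pattern). Exact value: (-14549535/16777216) * pi.

Key observation: from the first term -1/2: (1)_k (prefactor -1/2) is k! itself.
Step ratio: r(k) = (-1) * (k-7/2) (k+7) / [(k+23/2) (k+1)] - rational in k, leading ratio (-1); with t_0 = -1/2, classification follows.
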